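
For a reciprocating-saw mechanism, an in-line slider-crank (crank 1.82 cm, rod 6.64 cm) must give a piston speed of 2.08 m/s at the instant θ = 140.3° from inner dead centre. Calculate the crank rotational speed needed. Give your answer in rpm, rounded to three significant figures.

For an in-line slider-crank, |v_piston| = rω|sinθ|·[1 + r cosθ/√(L² − r² sin²θ)].
With r = 0.0182 m, L = 0.0664 m, θ = 140.3°: the bracketed kinematic factor |dx/dθ| = 0.0091354 m.
ω = v/|dx/dθ| = 2.08/0.0091354 = 227.69 rad/s.
N = 60ω/(2π) = 2174.2 rpm.

2170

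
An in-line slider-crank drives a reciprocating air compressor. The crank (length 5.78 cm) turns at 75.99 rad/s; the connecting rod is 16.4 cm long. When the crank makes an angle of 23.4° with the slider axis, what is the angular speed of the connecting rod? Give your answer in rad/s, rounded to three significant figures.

ω = 75.99 rad/s
The rod makes angle φ with the slider axis where L sinφ = r sinθ; differentiating, L cosφ·φ̇ = r ω cosθ.
L cosφ = √(L² − r² sin²θ) = 0.16239 m.
|ω_rod| = r ω |cosθ| / √(L² − r² sin²θ) = 0.0578·75.99·0.91775/0.16239 = 24.824 rad/s.

24.8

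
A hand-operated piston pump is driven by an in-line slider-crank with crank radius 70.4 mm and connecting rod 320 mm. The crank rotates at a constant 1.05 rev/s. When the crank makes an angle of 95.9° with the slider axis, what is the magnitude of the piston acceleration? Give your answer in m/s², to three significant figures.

ω = 2π·1.05 = 6.597 rad/s
x(θ) = r cosθ + √(L² − r² sin²θ); with ω constant, a = ω²·d²x/dθ².
d²x/dθ² = −r cosθ − r²(cos2θ)/√u − r⁴ sin²2θ/(4u^{3/2}),  u = L² − r² sin²θ = 0.0974962 m².
Substituting r = 0.0704 m, L = 0.32 m, θ = 95.9°: d²x/dθ² = +0.022765 m.
a = ω²·d²x/dθ² = (6.597)²·(+0.022765) = +0.99087 m/s²;  |a| = 0.99087 m/s².

0.991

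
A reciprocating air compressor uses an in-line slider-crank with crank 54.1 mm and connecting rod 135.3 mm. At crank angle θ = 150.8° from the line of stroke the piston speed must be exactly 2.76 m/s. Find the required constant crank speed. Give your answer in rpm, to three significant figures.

For an in-line slider-crank, |v_piston| = rω|sinθ|·[1 + r cosθ/√(L² − r² sin²θ)].
With r = 0.0541 m, L = 0.1353 m, θ = 150.8°: the bracketed kinematic factor |dx/dθ| = 0.017 m.
ω = v/|dx/dθ| = 2.76/0.017 = 162.35 rad/s.
N = 60ω/(2π) = 1550.3 rpm.

1550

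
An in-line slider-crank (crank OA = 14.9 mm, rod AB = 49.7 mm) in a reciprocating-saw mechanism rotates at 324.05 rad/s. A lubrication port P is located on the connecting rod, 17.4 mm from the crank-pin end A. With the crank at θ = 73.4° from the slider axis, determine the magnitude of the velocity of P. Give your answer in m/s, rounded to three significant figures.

ω = 324.1 rad/s.  Crank-pin speed |V_A| = rω = 4.8283 m/s, perpendicular to OA.
Rod angle: sinφ = −(r/L) sinθ ⇒ φ = -16.697°; ω_rod = −rω cosθ/√(L²−r²sin²θ) = -28.976 rad/s.
V_P = V_A + ω_rod × AP, with AP = 0.0174 m along the rod.
Components: V_Px = −rω sinθ − a·ω_rod·sinφ = -4.772 m/s;  V_Py = rω cosθ + a·ω_rod·cosφ = +0.89647 m/s.
|V_P| = √(V_Px² + V_Py²) = 4.8554 m/s.

4.86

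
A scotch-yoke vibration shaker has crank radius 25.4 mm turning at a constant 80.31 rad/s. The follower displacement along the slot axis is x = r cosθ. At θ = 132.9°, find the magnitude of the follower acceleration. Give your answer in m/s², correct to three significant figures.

ω = 80.31 rad/s
x = r cosθ ⇒ ẍ = −rω² cosθ (ω constant).
|a| = rω²|cosθ| = 0.0254·(80.31)²·|cos 132.9°| = 111.52 m/s².

112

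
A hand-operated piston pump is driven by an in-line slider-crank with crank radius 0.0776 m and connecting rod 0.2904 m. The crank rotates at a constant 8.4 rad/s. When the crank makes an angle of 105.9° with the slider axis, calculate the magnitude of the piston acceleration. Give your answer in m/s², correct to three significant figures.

ω = 8.4 rad/s
x(θ) = r cosθ + √(L² − r² sin²θ); with ω constant, a = ω²·d²x/dθ².
d²x/dθ² = −r cosθ − r²(cos2θ)/√u − r⁴ sin²2θ/(4u^{3/2}),  u = L² − r² sin²θ = 0.0787624 m².
Substituting r = 0.0776 m, L = 0.2904 m, θ = 105.9°: d²x/dθ² = +0.039381 m.
a = ω²·d²x/dθ² = (8.4)²·(+0.039381) = +2.7787 m/s²;  |a| = 2.7787 m/s².

2.78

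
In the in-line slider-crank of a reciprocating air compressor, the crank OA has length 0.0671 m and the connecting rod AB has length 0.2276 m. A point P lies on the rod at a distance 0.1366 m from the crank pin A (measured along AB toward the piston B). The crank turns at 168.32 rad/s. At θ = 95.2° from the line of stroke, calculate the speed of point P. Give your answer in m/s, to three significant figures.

11.1

ω = 168.3 rad/s.  Crank-pin speed |V_A| = rω = 11.294 m/s, perpendicular to OA.
Rod angle: sinφ = −(r/L) sinθ ⇒ φ = -17.074°; ω_rod = −rω cosθ/√(L²−r²sin²θ) = +4.7048 rad/s.
V_P = V_A + ω_rod × AP, with AP = 0.1366 m along the rod.
Components: V_Px = −rω sinθ − a·ω_rod·sinφ = -11.059 m/s;  V_Py = rω cosθ + a·ω_rod·cosφ = -0.40927 m/s.
|V_P| = √(V_Px² + V_Py²) = 11.067 m/s.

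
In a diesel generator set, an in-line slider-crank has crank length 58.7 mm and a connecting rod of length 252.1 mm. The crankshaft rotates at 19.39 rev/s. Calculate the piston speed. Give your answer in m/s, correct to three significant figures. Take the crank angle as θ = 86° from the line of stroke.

7.25

ω = 2π·19.4 = 121.8 rad/s
For an in-line slider-crank, x = r cosθ + √(L² − r² sin²θ), so v = −rω sinθ·[1 + r cosθ/√(L² − r² sin²θ)].
With r = 0.0587 m, L = 0.2521 m, θ = 86°: √(L² − r² sin²θ) = 0.2452 m.
v = −0.0587·121.8·0.99756·[1 + 0.0587·0.06976/0.2452] = -7.2532 m/s.
|v| = 7.2532 m/s.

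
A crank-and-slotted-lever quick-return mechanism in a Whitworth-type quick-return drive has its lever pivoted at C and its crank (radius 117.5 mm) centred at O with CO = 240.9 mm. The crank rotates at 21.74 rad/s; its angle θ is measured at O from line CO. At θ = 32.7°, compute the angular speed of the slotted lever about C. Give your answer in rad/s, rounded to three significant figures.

ω = 21.74 rad/s
Crank pin A relative to C: A = (d + r cosθ, r sinθ); lever angle φ = atan2(r sinθ, d + r cosθ).
Differentiating tanφ: φ̇ = rω(d cosθ + r)/(d² + r² + 2dr cosθ).
d² + r² + 2dr cosθ = |CA|² = 0.119478 m²;  d cosθ + r = +0.32022 m.
|ω_lever| = |0.1175·21.74·+0.32022| / 0.119478 = 6.8463 rad/s.

6.85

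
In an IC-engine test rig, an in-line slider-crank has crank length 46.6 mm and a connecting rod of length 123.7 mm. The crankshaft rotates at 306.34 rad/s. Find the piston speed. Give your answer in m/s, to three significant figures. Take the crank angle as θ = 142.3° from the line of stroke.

ω = 306.3 rad/s
For an in-line slider-crank, x = r cosθ + √(L² − r² sin²θ), so v = −rω sinθ·[1 + r cosθ/√(L² − r² sin²θ)].
With r = 0.0466 m, L = 0.1237 m, θ = 142.3°: √(L² − r² sin²θ) = 0.12037 m.
v = −0.0466·306.3·0.61153·[1 + 0.0466·-0.79122/0.12037] = -6.0558 m/s.
|v| = 6.0558 m/s.

6.06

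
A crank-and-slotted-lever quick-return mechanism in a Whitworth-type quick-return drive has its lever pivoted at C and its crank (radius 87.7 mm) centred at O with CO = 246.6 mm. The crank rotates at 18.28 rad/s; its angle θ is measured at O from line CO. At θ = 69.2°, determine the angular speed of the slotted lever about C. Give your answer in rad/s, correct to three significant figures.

3.35

ω = 18.28 rad/s
Crank pin A relative to C: A = (d + r cosθ, r sinθ); lever angle φ = atan2(r sinθ, d + r cosθ).
Differentiating tanφ: φ̇ = rω(d cosθ + r)/(d² + r² + 2dr cosθ).
d² + r² + 2dr cosθ = |CA|² = 0.0838625 m²;  d cosθ + r = +0.17527 m.
|ω_lever| = |0.0877·18.28·+0.17527| / 0.0838625 = 3.3505 rad/s.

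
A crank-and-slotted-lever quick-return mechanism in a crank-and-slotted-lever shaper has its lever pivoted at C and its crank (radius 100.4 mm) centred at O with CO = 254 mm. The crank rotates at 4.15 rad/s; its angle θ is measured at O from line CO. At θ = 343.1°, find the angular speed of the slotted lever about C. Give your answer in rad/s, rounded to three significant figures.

ω = 4.15 rad/s
Crank pin A relative to C: A = (d + r cosθ, r sinθ); lever angle φ = atan2(r sinθ, d + r cosθ).
Differentiating tanφ: φ̇ = rω(d cosθ + r)/(d² + r² + 2dr cosθ).
d² + r² + 2dr cosθ = |CA|² = 0.123397 m²;  d cosθ + r = +0.34343 m.
|ω_lever| = |0.1004·4.15·+0.34343| / 0.123397 = 1.1596 rad/s.

1.16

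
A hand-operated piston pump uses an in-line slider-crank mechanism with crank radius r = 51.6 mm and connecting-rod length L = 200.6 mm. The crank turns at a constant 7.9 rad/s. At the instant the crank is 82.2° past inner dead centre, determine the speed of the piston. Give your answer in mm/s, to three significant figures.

418

ω = 7.9 rad/s
For an in-line slider-crank, x = r cosθ + √(L² − r² sin²θ), so v = −rω sinθ·[1 + r cosθ/√(L² − r² sin²θ)].
With r = 0.0516 m, L = 0.2006 m, θ = 82.2°: √(L² − r² sin²θ) = 0.19398 m.
v = −0.0516·7.9·0.99075·[1 + 0.0516·0.13572/0.19398] = -0.41845 m/s.
|v| = 0.41845 m/s = 418.45 mm/s.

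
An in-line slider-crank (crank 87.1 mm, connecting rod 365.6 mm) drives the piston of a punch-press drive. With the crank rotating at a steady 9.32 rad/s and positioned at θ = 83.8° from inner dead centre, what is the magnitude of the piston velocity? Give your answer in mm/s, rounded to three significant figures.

828

ω = 9.32 rad/s
For an in-line slider-crank, x = r cosθ + √(L² − r² sin²θ), so v = −rω sinθ·[1 + r cosθ/√(L² − r² sin²θ)].
With r = 0.0871 m, L = 0.3656 m, θ = 83.8°: √(L² − r² sin²θ) = 0.3552 m.
v = −0.0871·9.32·0.99415·[1 + 0.0871·0.10800/0.3552] = -0.8284 m/s.
|v| = 0.8284 m/s = 828.4 mm/s.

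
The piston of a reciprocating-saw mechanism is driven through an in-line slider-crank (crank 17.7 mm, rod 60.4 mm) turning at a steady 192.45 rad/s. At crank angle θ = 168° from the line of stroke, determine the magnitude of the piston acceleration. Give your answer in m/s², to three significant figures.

ω = 192.4 rad/s
x(θ) = r cosθ + √(L² − r² sin²θ); with ω constant, a = ω²·d²x/dθ².
d²x/dθ² = −r cosθ − r²(cos2θ)/√u − r⁴ sin²2θ/(4u^{3/2}),  u = L² − r² sin²θ = 0.00363462 m².
Substituting r = 0.0177 m, L = 0.0604 m, θ = 168°: d²x/dθ² = +0.012547 m.
a = ω²·d²x/dθ² = (192.4)²·(+0.012547) = +464.72 m/s²;  |a| = 464.72 m/s².

465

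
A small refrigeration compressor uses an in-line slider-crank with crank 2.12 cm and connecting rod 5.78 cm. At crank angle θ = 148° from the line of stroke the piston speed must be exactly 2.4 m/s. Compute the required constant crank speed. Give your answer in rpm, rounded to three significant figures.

2990

For an in-line slider-crank, |v_piston| = rω|sinθ|·[1 + r cosθ/√(L² − r² sin²θ)].
With r = 0.0212 m, L = 0.0578 m, θ = 148°: the bracketed kinematic factor |dx/dθ| = 0.0076719 m.
ω = v/|dx/dθ| = 2.4/0.0076719 = 312.83 rad/s.
N = 60ω/(2π) = 2987.3 rpm.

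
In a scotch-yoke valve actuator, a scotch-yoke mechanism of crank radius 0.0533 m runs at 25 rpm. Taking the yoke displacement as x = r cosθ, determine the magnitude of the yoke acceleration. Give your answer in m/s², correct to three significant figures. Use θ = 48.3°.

0.243

ω = 2.618 rad/s (from 25 rpm).
x = r cosθ ⇒ ẍ = −rω² cosθ (ω constant).
|a| = rω²|cosθ| = 0.0533·(2.618)²·|cos 48.3°| = 0.24302 m/s².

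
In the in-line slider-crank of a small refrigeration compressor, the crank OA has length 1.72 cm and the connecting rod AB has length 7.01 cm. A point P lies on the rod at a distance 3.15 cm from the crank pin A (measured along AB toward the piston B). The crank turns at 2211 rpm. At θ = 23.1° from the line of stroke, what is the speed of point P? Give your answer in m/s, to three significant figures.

ω = 231.5 rad/s.  Crank-pin speed |V_A| = rω = 3.9824 m/s, perpendicular to OA.
Rod angle: sinφ = −(r/L) sinθ ⇒ φ = -5.524°; ω_rod = −rω cosθ/√(L²−r²sin²θ) = -52.499 rad/s.
V_P = V_A + ω_rod × AP, with AP = 0.0315 m along the rod.
Components: V_Px = −rω sinθ − a·ω_rod·sinφ = -1.7216 m/s;  V_Py = rω cosθ + a·ω_rod·cosφ = +2.0171 m/s.
|V_P| = √(V_Px² + V_Py²) = 2.6519 m/s.

2.65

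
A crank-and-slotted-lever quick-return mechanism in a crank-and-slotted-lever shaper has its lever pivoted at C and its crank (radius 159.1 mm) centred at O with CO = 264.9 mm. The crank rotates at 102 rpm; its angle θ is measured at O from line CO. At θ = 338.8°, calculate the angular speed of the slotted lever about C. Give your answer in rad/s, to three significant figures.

ω = 10.68 rad/s (from 102 rpm).
Crank pin A relative to C: A = (d + r cosθ, r sinθ); lever angle φ = atan2(r sinθ, d + r cosθ).
Differentiating tanφ: φ̇ = rω(d cosθ + r)/(d² + r² + 2dr cosθ).
d² + r² + 2dr cosθ = |CA|² = 0.174071 m²;  d cosθ + r = +0.40607 m.
|ω_lever| = |0.1591·10.68·+0.40607| / 0.174071 = 3.9644 rad/s.

3.96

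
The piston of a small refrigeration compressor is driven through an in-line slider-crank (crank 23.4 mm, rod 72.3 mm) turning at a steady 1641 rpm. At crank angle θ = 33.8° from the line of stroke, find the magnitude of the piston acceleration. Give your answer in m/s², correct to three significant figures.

666

ω = 2π·1641/60 = 171.8 rad/s
x(θ) = r cosθ + √(L² − r² sin²θ); with ω constant, a = ω²·d²x/dθ².
d²x/dθ² = −r cosθ − r²(cos2θ)/√u − r⁴ sin²2θ/(4u^{3/2}),  u = L² − r² sin²θ = 0.00505784 m².
Substituting r = 0.0234 m, L = 0.0723 m, θ = 33.8°: d²x/dθ² = -0.022557 m.
a = ω²·d²x/dθ² = (171.8)²·(-0.022557) = -666.13 m/s²;  |a| = 666.13 m/s².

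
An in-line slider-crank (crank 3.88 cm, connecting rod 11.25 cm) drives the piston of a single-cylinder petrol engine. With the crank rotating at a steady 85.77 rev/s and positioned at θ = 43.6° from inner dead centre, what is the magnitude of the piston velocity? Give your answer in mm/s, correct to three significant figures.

18100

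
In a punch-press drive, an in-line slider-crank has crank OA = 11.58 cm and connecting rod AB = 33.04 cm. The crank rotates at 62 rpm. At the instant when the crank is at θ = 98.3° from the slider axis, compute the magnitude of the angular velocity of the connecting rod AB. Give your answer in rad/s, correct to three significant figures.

ω = 6.493 rad/s (converted from 62 rpm).
The rod makes angle φ with the slider axis where L sinφ = r sinθ; differentiating, L cosφ·φ̇ = r ω cosθ.
L cosφ = √(L² − r² sin²θ) = 0.30989 m.
|ω_rod| = r ω |cosθ| / √(L² − r² sin²θ) = 0.1158·6.493·0.14436/0.30989 = 0.35023 rad/s.

0.350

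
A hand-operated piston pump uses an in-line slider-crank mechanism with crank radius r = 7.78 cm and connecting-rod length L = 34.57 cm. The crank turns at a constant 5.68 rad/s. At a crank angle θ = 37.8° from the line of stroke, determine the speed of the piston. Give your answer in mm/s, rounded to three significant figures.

ω = 5.68 rad/s
For an in-line slider-crank, x = r cosθ + √(L² − r² sin²θ), so v = −rω sinθ·[1 + r cosθ/√(L² − r² sin²θ)].
With r = 0.0778 m, L = 0.3457 m, θ = 37.8°: √(L² − r² sin²θ) = 0.3424 m.
v = −0.0778·5.68·0.61291·[1 + 0.0778·0.79016/0.3424] = -0.31947 m/s.
|v| = 0.31947 m/s = 319.47 mm/s.

319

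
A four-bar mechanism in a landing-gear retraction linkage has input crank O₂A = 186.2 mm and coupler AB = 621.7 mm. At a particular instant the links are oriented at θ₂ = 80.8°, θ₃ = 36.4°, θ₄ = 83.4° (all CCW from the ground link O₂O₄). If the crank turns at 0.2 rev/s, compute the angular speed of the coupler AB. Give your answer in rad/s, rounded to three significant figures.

0.0233

ω₂ = 1.257 rad/s (from 0.2 rev/s).
Differentiating the loop-closure r₂e^{iθ₂}+r₃e^{iθ₃}=r₁+r₄e^{iθ₄} gives r₂ω₂e^{iθ₂}+r₃ω₃e^{iθ₃}=r₄ω₄e^{iθ₄}.
Eliminating the other unknown: ω₃ = r₂ω₂ sin(θ₄−θ₂) / [r₃ sin(θ₃−θ₄)].
Numerator sine = +0.04536; denominator sine = -0.73135.
Result = 0.1862·1.257·(+0.04536) / (0.6217·(-0.73135)) = -0.023344 rad/s; magnitude 0.023344 rad/s.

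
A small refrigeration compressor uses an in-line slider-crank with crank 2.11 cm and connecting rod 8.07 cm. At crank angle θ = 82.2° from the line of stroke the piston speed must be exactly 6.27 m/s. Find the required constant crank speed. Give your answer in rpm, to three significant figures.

2760

For an in-line slider-crank, |v_piston| = rω|sinθ|·[1 + r cosθ/√(L² − r² sin²θ)].
With r = 0.0211 m, L = 0.0807 m, θ = 82.2°: the bracketed kinematic factor |dx/dθ| = 0.021673 m.
ω = v/|dx/dθ| = 6.27/0.021673 = 289.3 rad/s.
N = 60ω/(2π) = 2762.6 rpm.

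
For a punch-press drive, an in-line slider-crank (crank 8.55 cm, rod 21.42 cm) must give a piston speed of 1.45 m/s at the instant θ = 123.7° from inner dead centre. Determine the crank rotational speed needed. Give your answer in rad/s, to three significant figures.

26.6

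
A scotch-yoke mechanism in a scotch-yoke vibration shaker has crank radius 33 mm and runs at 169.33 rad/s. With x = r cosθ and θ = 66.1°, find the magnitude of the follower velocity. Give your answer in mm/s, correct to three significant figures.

ω = 169.3 rad/s
x = r cosθ ⇒ ẋ = −rω sinθ.
|v| = rω|sinθ| = 0.033·169.3·|sin 66.1°| = 5.1088 m/s = 5108.8 mm/s.

5110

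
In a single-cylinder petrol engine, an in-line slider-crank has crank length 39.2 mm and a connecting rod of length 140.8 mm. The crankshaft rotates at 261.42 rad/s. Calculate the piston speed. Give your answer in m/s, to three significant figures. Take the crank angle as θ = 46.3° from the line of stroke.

8.86

ω = 261.4 rad/s
For an in-line slider-crank, x = r cosθ + √(L² − r² sin²θ), so v = −rω sinθ·[1 + r cosθ/√(L² − r² sin²θ)].
With r = 0.0392 m, L = 0.1408 m, θ = 46.3°: √(L² − r² sin²θ) = 0.13792 m.
v = −0.0392·261.4·0.72297·[1 + 0.0392·0.69088/0.13792] = -8.8636 m/s.
|v| = 8.8636 m/s.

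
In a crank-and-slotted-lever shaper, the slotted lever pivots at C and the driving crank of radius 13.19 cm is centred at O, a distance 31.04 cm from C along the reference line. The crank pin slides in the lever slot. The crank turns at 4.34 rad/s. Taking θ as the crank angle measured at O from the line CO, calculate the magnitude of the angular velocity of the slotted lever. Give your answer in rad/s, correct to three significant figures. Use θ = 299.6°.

ω = 4.34 rad/s
Crank pin A relative to C: A = (d + r cosθ, r sinθ); lever angle φ = atan2(r sinθ, d + r cosθ).
Differentiating tanφ: φ̇ = rω(d cosθ + r)/(d² + r² + 2dr cosθ).
d² + r² + 2dr cosθ = |CA|² = 0.154191 m²;  d cosθ + r = +0.28522 m.
|ω_lever| = |0.1319·4.34·+0.28522| / 0.154191 = 1.0589 rad/s.

1.06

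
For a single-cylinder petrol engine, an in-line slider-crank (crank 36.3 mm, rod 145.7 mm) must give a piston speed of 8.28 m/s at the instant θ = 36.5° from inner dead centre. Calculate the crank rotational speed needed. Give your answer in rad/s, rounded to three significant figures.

For an in-line slider-crank, |v_piston| = rω|sinθ|·[1 + r cosθ/√(L² − r² sin²θ)].
With r = 0.0363 m, L = 0.1457 m, θ = 36.5°: the bracketed kinematic factor |dx/dθ| = 0.025965 m.
ω = v/|dx/dθ| = 8.28/0.025965 = 318.89 rad/s.

319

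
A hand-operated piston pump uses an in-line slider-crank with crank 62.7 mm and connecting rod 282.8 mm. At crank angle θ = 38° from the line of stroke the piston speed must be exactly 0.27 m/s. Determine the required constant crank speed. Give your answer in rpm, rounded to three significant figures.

For an in-line slider-crank, |v_piston| = rω|sinθ|·[1 + r cosθ/√(L² − r² sin²θ)].
With r = 0.0627 m, L = 0.2828 m, θ = 38°: the bracketed kinematic factor |dx/dθ| = 0.04541 m.
ω = v/|dx/dθ| = 0.27/0.04541 = 5.9458 rad/s.
N = 60ω/(2π) = 56.779 rpm.

56.8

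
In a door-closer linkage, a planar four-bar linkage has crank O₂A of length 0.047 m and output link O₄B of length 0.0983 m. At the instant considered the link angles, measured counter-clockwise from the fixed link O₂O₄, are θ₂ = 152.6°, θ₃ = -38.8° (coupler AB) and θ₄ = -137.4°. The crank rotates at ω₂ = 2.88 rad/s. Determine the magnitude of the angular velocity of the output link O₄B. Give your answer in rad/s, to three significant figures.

ω₂ = 2.88 rad/s
Differentiating the loop-closure r₂e^{iθ₂}+r₃e^{iθ₃}=r₁+r₄e^{iθ₄} gives r₂ω₂e^{iθ₂}+r₃ω₃e^{iθ₃}=r₄ω₄e^{iθ₄}.
Eliminating the other unknown: ω₄ = r₂ω₂ sin(θ₂−θ₃) / [r₄ sin(θ₄−θ₃)].
Numerator sine = -0.19766; denominator sine = -0.98876.
Result = 0.047·2.88·(-0.19766) / (0.0983·(-0.98876)) = +0.27527 rad/s; magnitude 0.27527 rad/s.

0.275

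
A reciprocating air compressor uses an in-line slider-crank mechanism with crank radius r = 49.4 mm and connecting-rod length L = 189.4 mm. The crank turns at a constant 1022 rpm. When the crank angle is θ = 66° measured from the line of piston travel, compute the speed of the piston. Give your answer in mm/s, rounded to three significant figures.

5360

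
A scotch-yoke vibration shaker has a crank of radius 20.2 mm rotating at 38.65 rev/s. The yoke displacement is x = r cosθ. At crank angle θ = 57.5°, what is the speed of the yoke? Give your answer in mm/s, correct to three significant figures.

ω = 242.8 rad/s (from 38.65 rev/s).
x = r cosθ ⇒ ẋ = −rω sinθ.
|v| = rω|sinθ| = 0.0202·242.8·|sin 57.5°| = 4.1372 m/s = 4137.2 mm/s.

4140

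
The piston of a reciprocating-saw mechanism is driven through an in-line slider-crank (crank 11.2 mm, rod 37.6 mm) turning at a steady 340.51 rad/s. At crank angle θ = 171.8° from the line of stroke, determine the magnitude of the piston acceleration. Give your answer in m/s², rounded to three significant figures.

ω = 340.5 rad/s
x(θ) = r cosθ + √(L² − r² sin²θ); with ω constant, a = ω²·d²x/dθ².
d²x/dθ² = −r cosθ − r²(cos2θ)/√u − r⁴ sin²2θ/(4u^{3/2}),  u = L² − r² sin²θ = 0.00141121 m².
Substituting r = 0.0112 m, L = 0.0376 m, θ = 171.8°: d²x/dθ² = +0.0078763 m.
a = ω²·d²x/dθ² = (340.5)²·(+0.0078763) = +913.23 m/s²;  |a| = 913.23 m/s².

913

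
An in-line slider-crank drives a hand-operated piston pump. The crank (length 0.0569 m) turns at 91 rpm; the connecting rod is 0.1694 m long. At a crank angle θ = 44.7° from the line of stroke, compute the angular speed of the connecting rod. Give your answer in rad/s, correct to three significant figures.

ω = 9.529 rad/s (converted from 91 rpm).
The rod makes angle φ with the slider axis where L sinφ = r sinθ; differentiating, L cosφ·φ̇ = r ω cosθ.
L cosφ = √(L² − r² sin²θ) = 0.1646 m.
|ω_rod| = r ω |cosθ| / √(L² − r² sin²θ) = 0.0569·9.529·0.71080/0.1646 = 2.3415 rad/s.

2.34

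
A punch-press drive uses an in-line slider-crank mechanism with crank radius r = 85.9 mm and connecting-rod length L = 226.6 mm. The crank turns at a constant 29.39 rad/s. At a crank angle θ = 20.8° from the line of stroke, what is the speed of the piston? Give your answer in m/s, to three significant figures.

1.22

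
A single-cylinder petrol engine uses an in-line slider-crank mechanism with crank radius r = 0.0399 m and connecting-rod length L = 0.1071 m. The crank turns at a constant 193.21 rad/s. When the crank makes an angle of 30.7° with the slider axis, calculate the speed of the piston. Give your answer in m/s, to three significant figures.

5.22

ω = 193.2 rad/s
For an in-line slider-crank, x = r cosθ + √(L² − r² sin²θ), so v = −rω sinθ·[1 + r cosθ/√(L² − r² sin²θ)].
With r = 0.0399 m, L = 0.1071 m, θ = 30.7°: √(L² − r² sin²θ) = 0.10514 m.
v = −0.0399·193.2·0.51054·[1 + 0.0399·0.85985/0.10514] = -5.22 m/s.
|v| = 5.22 m/s.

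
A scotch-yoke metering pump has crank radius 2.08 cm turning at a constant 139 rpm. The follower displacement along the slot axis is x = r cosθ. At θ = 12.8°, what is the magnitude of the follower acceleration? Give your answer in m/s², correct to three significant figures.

4.30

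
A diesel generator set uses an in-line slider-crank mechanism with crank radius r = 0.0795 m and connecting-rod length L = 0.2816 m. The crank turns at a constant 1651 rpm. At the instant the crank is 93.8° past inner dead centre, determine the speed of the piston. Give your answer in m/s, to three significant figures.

ω = 2π·1651/60 = 172.9 rad/s
For an in-line slider-crank, x = r cosθ + √(L² − r² sin²θ), so v = −rω sinθ·[1 + r cosθ/√(L² − r² sin²θ)].
With r = 0.0795 m, L = 0.2816 m, θ = 93.8°: √(L² − r² sin²θ) = 0.2702 m.
v = −0.0795·172.9·0.99780·[1 + 0.0795·-0.06627/0.2702] = -13.447 m/s.
|v| = 13.447 m/s.

13.4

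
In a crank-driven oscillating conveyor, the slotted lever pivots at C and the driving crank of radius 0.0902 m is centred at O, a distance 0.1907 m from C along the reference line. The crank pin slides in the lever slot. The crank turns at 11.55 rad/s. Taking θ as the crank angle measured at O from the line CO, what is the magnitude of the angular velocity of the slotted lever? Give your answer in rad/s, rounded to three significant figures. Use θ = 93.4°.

ω = 11.55 rad/s
Crank pin A relative to C: A = (d + r cosθ, r sinθ); lever angle φ = atan2(r sinθ, d + r cosθ).
Differentiating tanφ: φ̇ = rω(d cosθ + r)/(d² + r² + 2dr cosθ).
d² + r² + 2dr cosθ = |CA|² = 0.0424623 m²;  d cosθ + r = +0.07889 m.
|ω_lever| = |0.0902·11.55·+0.07889| / 0.0424623 = 1.9356 rad/s.

1.94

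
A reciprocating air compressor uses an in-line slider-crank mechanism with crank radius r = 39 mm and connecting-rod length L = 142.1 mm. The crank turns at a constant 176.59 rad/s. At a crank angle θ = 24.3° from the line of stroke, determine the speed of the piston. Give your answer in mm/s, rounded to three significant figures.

ω = 176.6 rad/s
For an in-line slider-crank, x = r cosθ + √(L² − r² sin²θ), so v = −rω sinθ·[1 + r cosθ/√(L² − r² sin²θ)].
With r = 0.039 m, L = 0.1421 m, θ = 24.3°: √(L² − r² sin²θ) = 0.14119 m.
v = −0.039·176.6·0.41151·[1 + 0.039·0.91140/0.14119] = -3.5476 m/s.
|v| = 3.5476 m/s = 3547.6 mm/s.

3550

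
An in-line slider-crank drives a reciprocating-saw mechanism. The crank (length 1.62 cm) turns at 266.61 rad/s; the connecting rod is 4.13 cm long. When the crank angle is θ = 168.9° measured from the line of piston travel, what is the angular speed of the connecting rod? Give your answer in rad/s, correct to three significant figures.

103

ω = 266.6 rad/s
The rod makes angle φ with the slider axis where L sinφ = r sinθ; differentiating, L cosφ·φ̇ = r ω cosθ.
L cosφ = √(L² − r² sin²θ) = 0.041182 m.
|ω_rod| = r ω |cosθ| / √(L² − r² sin²θ) = 0.0162·266.6·0.98129/0.041182 = 102.92 rad/s.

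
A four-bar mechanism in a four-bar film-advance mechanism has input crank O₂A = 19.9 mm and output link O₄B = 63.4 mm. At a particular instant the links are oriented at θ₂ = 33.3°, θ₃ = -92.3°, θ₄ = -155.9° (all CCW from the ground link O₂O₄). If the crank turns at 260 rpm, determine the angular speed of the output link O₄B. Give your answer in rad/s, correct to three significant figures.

ω₂ = 27.23 rad/s (from 260 rpm).
Differentiating the loop-closure r₂e^{iθ₂}+r₃e^{iθ₃}=r₁+r₄e^{iθ₄} gives r₂ω₂e^{iθ₂}+r₃ω₃e^{iθ₃}=r₄ω₄e^{iθ₄}.
Eliminating the other unknown: ω₄ = r₂ω₂ sin(θ₂−θ₃) / [r₄ sin(θ₄−θ₃)].
Numerator sine = +0.81310; denominator sine = -0.89571.
Result = 0.0199·27.23·(+0.81310) / (0.0634·(-0.89571)) = -7.7579 rad/s; magnitude 7.7579 rad/s.

7.76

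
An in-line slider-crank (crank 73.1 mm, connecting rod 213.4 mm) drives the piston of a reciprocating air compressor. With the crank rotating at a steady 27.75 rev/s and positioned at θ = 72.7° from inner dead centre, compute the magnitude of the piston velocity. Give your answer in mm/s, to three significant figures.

13500

ω = 2π·27.8 = 174.4 rad/s
For an in-line slider-crank, x = r cosθ + √(L² − r² sin²θ), so v = −rω sinθ·[1 + r cosθ/√(L² − r² sin²θ)].
With r = 0.0731 m, L = 0.2134 m, θ = 72.7°: √(L² − r² sin²θ) = 0.20166 m.
v = −0.0731·174.4·0.95476·[1 + 0.0731·0.29737/0.20166] = -13.481 m/s.
|v| = 13.481 m/s = 13481 mm/s.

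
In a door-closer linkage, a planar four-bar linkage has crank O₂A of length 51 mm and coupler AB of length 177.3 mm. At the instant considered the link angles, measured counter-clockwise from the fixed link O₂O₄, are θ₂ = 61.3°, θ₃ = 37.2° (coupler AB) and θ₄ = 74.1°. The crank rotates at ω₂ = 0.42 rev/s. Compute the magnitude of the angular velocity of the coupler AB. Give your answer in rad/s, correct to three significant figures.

ω₂ = 2.639 rad/s (from 0.42 rev/s).
Differentiating the loop-closure r₂e^{iθ₂}+r₃e^{iθ₃}=r₁+r₄e^{iθ₄} gives r₂ω₂e^{iθ₂}+r₃ω₃e^{iθ₃}=r₄ω₄e^{iθ₄}.
Eliminating the other unknown: ω₃ = r₂ω₂ sin(θ₄−θ₂) / [r₃ sin(θ₃−θ₄)].
Numerator sine = +0.22155; denominator sine = -0.60042.
Result = 0.051·2.639·(+0.22155) / (0.1773·(-0.60042)) = -0.28009 rad/s; magnitude 0.28009 rad/s.

0.280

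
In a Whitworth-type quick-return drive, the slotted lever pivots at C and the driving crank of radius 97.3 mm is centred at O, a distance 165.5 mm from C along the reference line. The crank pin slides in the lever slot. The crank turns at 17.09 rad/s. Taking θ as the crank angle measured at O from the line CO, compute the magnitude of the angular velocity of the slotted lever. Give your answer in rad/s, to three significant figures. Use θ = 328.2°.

6.16

ω = 17.09 rad/s
Crank pin A relative to C: A = (d + r cosθ, r sinθ); lever angle φ = atan2(r sinθ, d + r cosθ).
Differentiating tanφ: φ̇ = rω(d cosθ + r)/(d² + r² + 2dr cosθ).
d² + r² + 2dr cosθ = |CA|² = 0.0642294 m²;  d cosθ + r = +0.23796 m.
|ω_lever| = |0.0973·17.09·+0.23796| / 0.0642294 = 6.1606 rad/s.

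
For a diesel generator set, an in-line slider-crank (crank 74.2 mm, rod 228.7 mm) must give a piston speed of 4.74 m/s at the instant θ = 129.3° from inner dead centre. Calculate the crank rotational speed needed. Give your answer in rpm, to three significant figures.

For an in-line slider-crank, |v_piston| = rω|sinθ|·[1 + r cosθ/√(L² − r² sin²θ)].
With r = 0.0742 m, L = 0.2287 m, θ = 129.3°: the bracketed kinematic factor |dx/dθ| = 0.045229 m.
ω = v/|dx/dθ| = 4.74/0.045229 = 104.8 rad/s.
N = 60ω/(2π) = 1000.8 rpm.

1000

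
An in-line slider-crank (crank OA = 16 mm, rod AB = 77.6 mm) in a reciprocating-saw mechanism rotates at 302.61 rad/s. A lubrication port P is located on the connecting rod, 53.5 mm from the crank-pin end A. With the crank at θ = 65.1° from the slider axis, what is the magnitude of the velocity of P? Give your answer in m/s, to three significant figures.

4.70

ω = 302.6 rad/s.  Crank-pin speed |V_A| = rω = 4.8418 m/s, perpendicular to OA.
Rod angle: sinφ = −(r/L) sinθ ⇒ φ = -10.779°; ω_rod = −rω cosθ/√(L²−r²sin²θ) = -26.742 rad/s.
V_P = V_A + ω_rod × AP, with AP = 0.0535 m along the rod.
Components: V_Px = −rω sinθ − a·ω_rod·sinφ = -4.6593 m/s;  V_Py = rω cosθ + a·ω_rod·cosφ = +0.63311 m/s.
|V_P| = √(V_Px² + V_Py²) = 4.7021 m/s.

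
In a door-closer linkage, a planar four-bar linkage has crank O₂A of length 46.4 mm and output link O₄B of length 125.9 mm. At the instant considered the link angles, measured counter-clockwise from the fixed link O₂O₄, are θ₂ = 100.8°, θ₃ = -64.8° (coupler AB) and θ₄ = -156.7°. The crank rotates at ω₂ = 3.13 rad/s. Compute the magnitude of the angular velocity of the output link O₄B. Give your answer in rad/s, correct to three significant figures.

0.287

ω₂ = 3.13 rad/s
Differentiating the loop-closure r₂e^{iθ₂}+r₃e^{iθ₃}=r₁+r₄e^{iθ₄} gives r₂ω₂e^{iθ₂}+r₃ω₃e^{iθ₃}=r₄ω₄e^{iθ₄}.
Eliminating the other unknown: ω₄ = r₂ω₂ sin(θ₂−θ₃) / [r₄ sin(θ₄−θ₃)].
Numerator sine = +0.24869; denominator sine = -0.99945.
Result = 0.0464·3.13·(+0.24869) / (0.1259·(-0.99945)) = -0.28703 rad/s; magnitude 0.28703 rad/s.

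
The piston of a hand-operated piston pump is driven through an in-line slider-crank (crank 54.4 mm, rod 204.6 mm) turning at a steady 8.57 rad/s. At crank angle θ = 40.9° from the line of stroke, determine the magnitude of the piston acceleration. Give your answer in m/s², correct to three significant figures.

ω = 8.57 rad/s
x(θ) = r cosθ + √(L² − r² sin²θ); with ω constant, a = ω²·d²x/dθ².
d²x/dθ² = −r cosθ − r²(cos2θ)/√u − r⁴ sin²2θ/(4u^{3/2}),  u = L² − r² sin²θ = 0.0405925 m².
Substituting r = 0.0544 m, L = 0.2046 m, θ = 40.9°: d²x/dθ² = -0.043476 m.
a = ω²·d²x/dθ² = (8.57)²·(-0.043476) = -3.1931 m/s²;  |a| = 3.1931 m/s².

3.19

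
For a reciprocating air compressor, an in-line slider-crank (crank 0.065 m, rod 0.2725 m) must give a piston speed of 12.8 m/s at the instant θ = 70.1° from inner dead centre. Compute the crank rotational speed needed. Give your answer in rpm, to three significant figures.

1850

For an in-line slider-crank, |v_piston| = rω|sinθ|·[1 + r cosθ/√(L² − r² sin²θ)].
With r = 0.065 m, L = 0.2725 m, θ = 70.1°: the bracketed kinematic factor |dx/dθ| = 0.066211 m.
ω = v/|dx/dθ| = 12.8/0.066211 = 193.32 rad/s.
N = 60ω/(2π) = 1846.1 rpm.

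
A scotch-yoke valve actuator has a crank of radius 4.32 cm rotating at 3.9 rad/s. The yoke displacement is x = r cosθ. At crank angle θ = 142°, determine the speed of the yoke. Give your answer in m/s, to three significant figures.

0.104

ω = 3.9 rad/s
x = r cosθ ⇒ ẋ = −rω sinθ.
|v| = rω|sinθ| = 0.0432·3.9·|sin 142°| = 0.10373 m/s.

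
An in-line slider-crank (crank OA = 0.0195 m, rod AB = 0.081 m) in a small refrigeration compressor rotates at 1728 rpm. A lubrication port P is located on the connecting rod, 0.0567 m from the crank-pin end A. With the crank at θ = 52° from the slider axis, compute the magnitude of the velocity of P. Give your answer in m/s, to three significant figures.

3.14

ω = 181 rad/s.  Crank-pin speed |V_A| = rω = 3.5286 m/s, perpendicular to OA.
Rod angle: sinφ = −(r/L) sinθ ⇒ φ = -10.936°; ω_rod = −rω cosθ/√(L²−r²sin²θ) = -27.316 rad/s.
V_P = V_A + ω_rod × AP, with AP = 0.0567 m along the rod.
Components: V_Px = −rω sinθ − a·ω_rod·sinφ = -3.0744 m/s;  V_Py = rω cosθ + a·ω_rod·cosφ = +0.65173 m/s.
|V_P| = √(V_Px² + V_Py²) = 3.1427 m/s.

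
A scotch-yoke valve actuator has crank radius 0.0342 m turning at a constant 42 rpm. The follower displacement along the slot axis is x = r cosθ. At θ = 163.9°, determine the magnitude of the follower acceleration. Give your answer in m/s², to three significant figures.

ω = 4.398 rad/s (from 42 rpm).
x = r cosθ ⇒ ẍ = −rω² cosθ (ω constant).
|a| = rω²|cosθ| = 0.0342·(4.398)²·|cos 163.9°| = 0.63563 m/s².

0.636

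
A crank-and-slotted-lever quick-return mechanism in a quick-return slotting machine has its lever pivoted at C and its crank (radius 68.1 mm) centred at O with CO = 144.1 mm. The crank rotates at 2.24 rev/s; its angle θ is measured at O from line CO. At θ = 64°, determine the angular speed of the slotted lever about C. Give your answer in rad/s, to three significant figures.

ω = 14.07 rad/s (from 2.24 rev/s).
Crank pin A relative to C: A = (d + r cosθ, r sinθ); lever angle φ = atan2(r sinθ, d + r cosθ).
Differentiating tanφ: φ̇ = rω(d cosθ + r)/(d² + r² + 2dr cosθ).
d² + r² + 2dr cosθ = |CA|² = 0.0340061 m²;  d cosθ + r = +0.13127 m.
|ω_lever| = |0.0681·14.07·+0.13127| / 0.0340061 = 3.6998 rad/s.

3.70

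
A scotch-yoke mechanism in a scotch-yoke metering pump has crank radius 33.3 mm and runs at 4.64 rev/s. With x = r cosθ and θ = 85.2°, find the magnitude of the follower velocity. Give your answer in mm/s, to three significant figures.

967

ω = 29.15 rad/s (from 4.64 rev/s).
x = r cosθ ⇒ ẋ = −rω sinθ.
|v| = rω|sinθ| = 0.0333·29.15·|sin 85.2°| = 0.96742 m/s = 967.42 mm/s.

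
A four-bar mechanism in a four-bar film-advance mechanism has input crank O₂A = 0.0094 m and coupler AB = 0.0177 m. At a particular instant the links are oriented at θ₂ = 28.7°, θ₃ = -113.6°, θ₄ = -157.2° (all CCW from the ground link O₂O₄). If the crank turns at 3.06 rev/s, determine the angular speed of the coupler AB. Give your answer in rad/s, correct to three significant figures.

1.52

ω₂ = 19.23 rad/s (from 3.06 rev/s).
Differentiating the loop-closure r₂e^{iθ₂}+r₃e^{iθ₃}=r₁+r₄e^{iθ₄} gives r₂ω₂e^{iθ₂}+r₃ω₃e^{iθ₃}=r₄ω₄e^{iθ₄}.
Eliminating the other unknown: ω₃ = r₂ω₂ sin(θ₄−θ₂) / [r₃ sin(θ₃−θ₄)].
Numerator sine = +0.10279; denominator sine = +0.68962.
Result = 0.0094·19.23·(+0.10279) / (0.0177·(+0.68962)) = +1.522 rad/s; magnitude 1.522 rad/s.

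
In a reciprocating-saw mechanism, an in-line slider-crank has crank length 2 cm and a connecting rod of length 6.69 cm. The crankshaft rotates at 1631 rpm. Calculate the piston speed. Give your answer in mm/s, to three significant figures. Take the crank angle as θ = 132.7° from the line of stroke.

1990

ω = 2π·1631/60 = 170.8 rad/s
For an in-line slider-crank, x = r cosθ + √(L² − r² sin²θ), so v = −rω sinθ·[1 + r cosθ/√(L² − r² sin²θ)].
With r = 0.02 m, L = 0.0669 m, θ = 132.7°: √(L² − r² sin²θ) = 0.065265 m.
v = −0.02·170.8·0.73491·[1 + 0.02·-0.67816/0.065265] = -1.9887 m/s.
|v| = 1.9887 m/s = 1988.7 mm/s.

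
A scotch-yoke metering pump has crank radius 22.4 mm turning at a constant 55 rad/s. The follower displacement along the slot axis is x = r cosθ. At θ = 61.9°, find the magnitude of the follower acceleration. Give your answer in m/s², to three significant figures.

31.9

ω = 55 rad/s
x = r cosθ ⇒ ẍ = −rω² cosθ (ω constant).
|a| = rω²|cosθ| = 0.0224·(55)²·|cos 61.9°| = 31.916 m/s².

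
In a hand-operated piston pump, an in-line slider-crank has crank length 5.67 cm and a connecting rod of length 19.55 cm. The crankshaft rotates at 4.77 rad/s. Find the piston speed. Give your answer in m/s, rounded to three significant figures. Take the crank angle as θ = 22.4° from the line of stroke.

0.131

ω = 4.77 rad/s
For an in-line slider-crank, x = r cosθ + √(L² − r² sin²θ), so v = −rω sinθ·[1 + r cosθ/√(L² − r² sin²θ)].
With r = 0.0567 m, L = 0.1955 m, θ = 22.4°: √(L² − r² sin²θ) = 0.1943 m.
v = −0.0567·4.77·0.38107·[1 + 0.0567·0.92455/0.1943] = -0.13087 m/s.
|v| = 0.13087 m/s.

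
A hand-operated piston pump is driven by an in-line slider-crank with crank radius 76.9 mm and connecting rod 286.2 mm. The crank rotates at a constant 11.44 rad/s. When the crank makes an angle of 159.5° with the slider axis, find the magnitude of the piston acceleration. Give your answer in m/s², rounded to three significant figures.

7.36

ω = 11.44 rad/s
x(θ) = r cosθ + √(L² − r² sin²θ); with ω constant, a = ω²·d²x/dθ².
d²x/dθ² = −r cosθ − r²(cos2θ)/√u − r⁴ sin²2θ/(4u^{3/2}),  u = L² − r² sin²θ = 0.0811852 m².
Substituting r = 0.0769 m, L = 0.2862 m, θ = 159.5°: d²x/dθ² = +0.056204 m.
a = ω²·d²x/dθ² = (11.44)²·(+0.056204) = +7.3556 m/s²;  |a| = 7.3556 m/s².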